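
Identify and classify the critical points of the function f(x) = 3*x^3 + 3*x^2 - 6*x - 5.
f'(x) = 9*x^2 + 6*x - 6

Solve f'(x) = 0:
  Factor: 9*x^2 + 6*x - 6 = 3*(3*x^2 + 2*x - 2); 3*x^2 + 2*x - 2 = 0 has no rational roots; quadratic formula: x = (-2 ± √28)/6.
  ⇒ x = -sqrt(7)/3 - 1/3 ≈ -1.2153, -1/3 + sqrt(7)/3 ≈ 0.5486

f''(x) = 18*x + 6
Second-derivative test at each critical point:
  f''(-1.2153) = -15.8745 < 0 → local maximum
  f''(0.5486) = 15.8745 > 0 → local minimum

Critical points: x = -sqrt(7)/3 - 1/3 ≈ -1.2153 (local maximum); x = -1/3 + sqrt(7)/3 ≈ 0.5486 (local minimum)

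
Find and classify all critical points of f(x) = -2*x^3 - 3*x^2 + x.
f'(x) = -6*x^2 - 6*x + 1

Solve f'(x) = 0:
  6*x^2 + 6*x - 1 = 0 has no rational roots; quadratic formula: x = (-6 ± √60)/12.
  ⇒ x = -sqrt(15)/6 - 1/2 ≈ -1.1455, -1/2 + sqrt(15)/6 ≈ 0.1455

f''(x) = -12*x - 6
Second-derivative test at each critical point:
  f''(-1.1455) = 7.7460 > 0 → local minimum
  f''(0.1455) = -7.7460 < 0 → local maximum

Critical points: x = -sqrt(15)/6 - 1/2 ≈ -1.1455 (local minimum); x = -1/2 + sqrt(15)/6 ≈ 0.1455 (local maximum)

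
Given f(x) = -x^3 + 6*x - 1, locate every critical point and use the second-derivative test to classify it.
f'(x) = 6 - 3*x^2

Solve f'(x) = 0:
  Factor: 6 - 3*x^2 = -3*(x^2 - 2); x^2 - 2 = 0 has no rational roots; quadratic formula: x = (0 ± √8)/2.
  ⇒ x = -sqrt(2) ≈ -1.4142, sqrt(2) ≈ 1.4142

f''(x) = -6*x
Second-derivative test at each critical point:
  f''(-1.4142) = 8.4853 > 0 → local minimum
  f''(1.4142) = -8.4853 < 0 → local maximum

Critical points: x = -sqrt(2) ≈ -1.4142 (local minimum); x = sqrt(2) ≈ 1.4142 (local maximum)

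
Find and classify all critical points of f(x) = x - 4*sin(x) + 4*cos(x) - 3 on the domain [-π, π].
f'(x) = -4*sqrt(2)*sin(x + pi/4) + 1

Solve f'(x) = 0 on [-π, π]:
  f'(x) = 0 ⇔ -4*sin(x) - 4*cos(x) = -1. Write the left side as R·cos(x + φ) with R = √((-4)² + 4²) = 4*sqrt(2), cos φ = -sqrt(2)/2, sin φ = sqrt(2)/2; then cos(x + φ) = -sqrt(2)/8. Solve for x and keep the solutions lying in [-π, π].
  ⇒ x = atan((1 - sqrt(31))/(1 + sqrt(31))) ≈ -0.6077, atan((1 + sqrt(31))/(1 - sqrt(31))) + pi ≈ 2.1785

f''(x) = -4*sqrt(2)*cos(x + pi/4)
Second-derivative test at each critical point:
  f''(-0.6077) = -5.5678 < 0 → local maximum
  f''(2.1785) = 5.5678 > 0 → local minimum

Critical points: x = atan((1 - sqrt(31))/(1 + sqrt(31))) ≈ -0.6077 (local maximum); x = atan((1 + sqrt(31))/(1 - sqrt(31))) + pi ≈ 2.1785 (local minimum)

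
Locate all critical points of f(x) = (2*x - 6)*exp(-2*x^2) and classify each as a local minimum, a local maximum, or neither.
f'(x) = 2*(-4*x*(x - 3) + 1)*exp(-2*x^2)

Solve f'(x) = 0:
  f'(x) = (-8*x^2 + 24*x + 2)·exp(-2*x^2) and exp(-2*x^2) > 0 for every x, so f'(x) = 0 ⇔ -8*x^2 + 24*x + 2 = 0.
  Factor: -8*x^2 + 24*x + 2 = -2*(4*x^2 - 12*x - 1); 4*x^2 - 12*x - 1 = 0 has no rational roots; quadratic formula: x = (12 ± √160)/8.
  ⇒ x = 3/2 - sqrt(10)/2 ≈ -0.0811, 3/2 + sqrt(10)/2 ≈ 3.0811

f''(x) = 8*(4*x^2*(x - 3) - 3*x + 3)*exp(-2*x^2)
Second-derivative test at each critical point:
  f''(-0.0811) = 24.9673 > 0 → local minimum
  f''(3.0811) = -1.436e-07 < 0 → local maximum

Critical points: x = 3/2 - sqrt(10)/2 ≈ -0.0811 (local minimum); x = 3/2 + sqrt(10)/2 ≈ 3.0811 (local maximum)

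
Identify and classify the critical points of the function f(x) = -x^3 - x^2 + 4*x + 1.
f'(x) = -3*x^2 - 2*x + 4

Solve f'(x) = 0:
  3*x^2 + 2*x - 4 = 0 has no rational roots; quadratic formula: x = (-2 ± √52)/6.
  ⇒ x = -sqrt(13)/3 - 1/3 ≈ -1.5352, -1/3 + sqrt(13)/3 ≈ 0.8685

f''(x) = -6*x - 2
Second-derivative test at each critical point:
  f''(-1.5352) = 7.2111 > 0 → local minimum
  f''(0.8685) = -7.2111 < 0 → local maximum

Critical points: x = -sqrt(13)/3 - 1/3 ≈ -1.5352 (local minimum); x = -1/3 + sqrt(13)/3 ≈ 0.8685 (local maximum)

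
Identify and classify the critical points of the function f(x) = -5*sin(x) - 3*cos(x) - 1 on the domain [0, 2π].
f'(x) = 3*sin(x) - 5*cos(x)

Solve f'(x) = 0 on [0, 2π]:
  f'(x) = 0 ⇔ -5*cos(x) = -3*sin(x) ⇔ tan(x) = 5/3, i.e. x = arctan(5/3) + nπ; keep the solutions lying in [0, 2π].
  ⇒ x = atan(5/3) ≈ 1.0304, atan(5/3) + pi ≈ 4.1720

f''(x) = 5*sin(x) + 3*cos(x)
Second-derivative test at each critical point:
  f''(1.0304) = 5.8310 > 0 → local minimum
  f''(4.1720) = -5.8310 < 0 → local maximum

Critical points: x = atan(5/3) ≈ 1.0304 (local minimum); x = atan(5/3) + pi ≈ 4.1720 (local maximum)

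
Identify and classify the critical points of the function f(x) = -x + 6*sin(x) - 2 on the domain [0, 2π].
f'(x) = 6*cos(x) - 1

Solve f'(x) = 0 on [0, 2π]:
  f'(x) = 0 ⇔ cos(x) = 1/6, i.e. x = ±arccos(1/6) + 2nπ; keep the solutions lying in [0, 2π].
  ⇒ x = acos(1/6) ≈ 1.4033, -acos(1/6) + 2*pi ≈ 4.8798

f''(x) = -6*sin(x)
Second-derivative test at each critical point:
  f''(1.4033) = -5.9161 < 0 → local maximum
  f''(4.8798) = 5.9161 > 0 → local minimum

Critical points: x = acos(1/6) ≈ 1.4033 (local maximum); x = -acos(1/6) + 2*pi ≈ 4.8798 (local minimum)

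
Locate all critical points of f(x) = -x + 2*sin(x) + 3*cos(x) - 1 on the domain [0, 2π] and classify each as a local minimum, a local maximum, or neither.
f'(x) = -3*sin(x) + 2*cos(x) - 1

Solve f'(x) = 0 on [0, 2π]:
  f'(x) = 0 ⇔ -3*sin(x) + 2*cos(x) = 1. Write the left side as R·cos(x + φ) with R = √(2² + 3²) = sqrt(13), cos φ = 2*sqrt(13)/13, sin φ = 3*sqrt(13)/13; then cos(x + φ) = sqrt(13)/13. Solve for x and keep the solutions lying in [0, 2π].
  ⇒ x = atan((-3 + 4*sqrt(3))/(2 + 6*sqrt(3))) ≈ 0.3070, atan((-4*sqrt(3) - 3)/(2 - 6*sqrt(3))) + pi ≈ 4.0106

f''(x) = -2*sin(x) - 3*cos(x)
Second-derivative test at each critical point:
  f''(0.3070) = -3.4641 < 0 → local maximum
  f''(4.0106) = 3.4641 > 0 → local minimum

Critical points: x = atan((-3 + 4*sqrt(3))/(2 + 6*sqrt(3))) ≈ 0.3070 (local maximum); x = atan((-4*sqrt(3) - 3)/(2 - 6*sqrt(3))) + pi ≈ 4.0106 (local minimum)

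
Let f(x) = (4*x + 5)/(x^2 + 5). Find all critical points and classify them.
f'(x) = 2*(-2*x^2 - 5*x + 10)/(x^4 + 10*x^2 + 25)

Solve f'(x) = 0:
  f'(x) = -2*(2*x^2 + 5*x - 10)/(x^2 + 5)^2; the denominator is positive wherever f is defined, so f'(x) = 0 ⇔ -4*x^2 - 10*x + 20 = 0.
  Factor: -4*x^2 - 10*x + 20 = -2*(2*x^2 + 5*x - 10); 2*x^2 + 5*x - 10 = 0 has no rational roots; quadratic formula: x = (-5 ± √105)/4.
  ⇒ x = -sqrt(105)/4 - 5/4 ≈ -3.8117, -5/4 + sqrt(105)/4 ≈ 1.3117

f''(x) = 2*(4*x^2*(4*x + 5) - (12*x + 5)*(x^2 + 5))/(x^2 + 5)^3
Second-derivative test at each critical point:
  f''(-3.8117) = 0.0537 > 0 → local minimum
  f''(1.3117) = -0.4537 < 0 → local maximum

Critical points: x = -sqrt(105)/4 - 5/4 ≈ -3.8117 (local minimum); x = -5/4 + sqrt(105)/4 ≈ 1.3117 (local maximum)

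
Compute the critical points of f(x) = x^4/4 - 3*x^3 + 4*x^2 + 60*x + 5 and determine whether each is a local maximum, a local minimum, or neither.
f'(x) = x^3 - 9*x^2 + 8*x + 60

Solve f'(x) = 0:
  Factor: x^3 - 9*x^2 + 8*x + 60 = (x - 6)*(x - 5)*(x + 2) = 0.
  ⇒ x = -2, 5, 6

f''(x) = 3*x^2 - 18*x + 8
Second-derivative test at each critical point:
  f''(-2) = 56 > 0 → local minimum
  f''(5) = -7 < 0 → local maximum
  f''(6) = 8 > 0 → local minimum

Critical points: x = -2 (local minimum); x = 5 (local maximum); x = 6 (local minimum)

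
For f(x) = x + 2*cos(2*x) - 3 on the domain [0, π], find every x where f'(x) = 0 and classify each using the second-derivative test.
f'(x) = 1 - 4*sin(2*x)

Solve f'(x) = 0 on [0, π]:
  f'(x) = 0 ⇔ sin(2*x) = 1/4, i.e. 2*x = arcsin(1/4) + 2nπ or 2*x = π − arcsin(1/4) + 2nπ; keep the solutions lying in [0, π].
  ⇒ x = asin(1/4)/2 ≈ 0.1263, -asin(1/4)/2 + pi/2 ≈ 1.4445

f''(x) = -8*cos(2*x)
Second-derivative test at each critical point:
  f''(0.1263) = -7.7460 < 0 → local maximum
  f''(1.4445) = 7.7460 > 0 → local minimum

Critical points: x = asin(1/4)/2 ≈ 0.1263 (local maximum); x = -asin(1/4)/2 + pi/2 ≈ 1.4445 (local minimum)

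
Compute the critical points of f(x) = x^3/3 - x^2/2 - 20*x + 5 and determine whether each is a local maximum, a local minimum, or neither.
f'(x) = x^2 - x - 20

Solve f'(x) = 0:
  Factor: x^2 - x - 20 = (x - 5)*(x + 4) = 0.
  ⇒ x = -4, 5

f''(x) = 2*x - 1
Second-derivative test at each critical point:
  f''(-4) = -9 < 0 → local maximum
  f''(5) = 9 > 0 → local minimum

Critical points: x = -4 (local maximum); x = 5 (local minimum)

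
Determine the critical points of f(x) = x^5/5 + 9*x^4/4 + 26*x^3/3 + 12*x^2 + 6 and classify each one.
f'(x) = x*(x^3 + 9*x^2 + 26*x + 24)

Solve f'(x) = 0:
  Factor: x^4 + 9*x^3 + 26*x^2 + 24*x = x*(x + 2)*(x + 3)*(x + 4) = 0.
  ⇒ x = -4, -3, -2, 0

f''(x) = 4*x^3 + 27*x^2 + 52*x + 24
Second-derivative test at each critical point:
  f''(-4) = -8 < 0 → local maximum
  f''(-3) = 3 > 0 → local minimum
  f''(-2) = -4 < 0 → local maximum
  f''(0) = 24 > 0 → local minimum

Critical points: x = -4 (local maximum); x = -3 (local minimum); x = -2 (local maximum); x = 0 (local minimum)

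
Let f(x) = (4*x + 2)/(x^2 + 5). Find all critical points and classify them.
f'(x) = 4*(-x^2 - x + 5)/(x^4 + 10*x^2 + 25)

Solve f'(x) = 0:
  f'(x) = -4*(x^2 + x - 5)/(x^2 + 5)^2; the denominator is positive wherever f is defined, so f'(x) = 0 ⇔ -4*x^2 - 4*x + 20 = 0.
  Factor: -4*x^2 - 4*x + 20 = -4*(x^2 + x - 5); x^2 + x - 5 = 0 has no rational roots; quadratic formula: x = (-1 ± √21)/2.
  ⇒ x = -sqrt(21)/2 - 1/2 ≈ -2.7913, -1/2 + sqrt(21)/2 ≈ 1.7913

f''(x) = 4*(4*x^2*(2*x + 1) - (6*x + 1)*(x^2 + 5))/(x^2 + 5)^3
Second-derivative test at each critical point:
  f''(-2.7913) = 0.1120 > 0 → local minimum
  f''(1.7913) = -0.2720 < 0 → local maximum

Critical points: x = -sqrt(21)/2 - 1/2 ≈ -2.7913 (local minimum); x = -1/2 + sqrt(21)/2 ≈ 1.7913 (local maximum)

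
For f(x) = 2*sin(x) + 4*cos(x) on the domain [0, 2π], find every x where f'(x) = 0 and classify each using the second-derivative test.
f'(x) = -4*sin(x) + 2*cos(x)

Solve f'(x) = 0 on [0, 2π]:
  f'(x) = 0 ⇔ 2*cos(x) = 4*sin(x) ⇔ tan(x) = 1/2, i.e. x = arctan(1/2) + nπ; keep the solutions lying in [0, 2π].
  ⇒ x = atan(1/2) ≈ 0.4636, atan(1/2) + pi ≈ 3.6052

f''(x) = -2*sin(x) - 4*cos(x)
Second-derivative test at each critical point:
  f''(0.4636) = -4.4721 < 0 → local maximum
  f''(3.6052) = 4.4721 > 0 → local minimum

Critical points: x = atan(1/2) ≈ 0.4636 (local maximum); x = atan(1/2) + pi ≈ 3.6052 (local minimum)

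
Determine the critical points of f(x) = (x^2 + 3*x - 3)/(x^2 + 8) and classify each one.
f'(x) = (-3*x^2 + 22*x + 24)/(x^4 + 16*x^2 + 64)

Solve f'(x) = 0:
  f'(x) = -(3*x^2 - 22*x - 24)/(x^2 + 8)^2; the denominator is positive wherever f is defined, so f'(x) = 0 ⇔ -3*x^2 + 22*x + 24 = 0.
  3*x^2 - 22*x - 24 = 0 has no rational roots; quadratic formula: x = (22 ± √772)/6.
  ⇒ x = 11/3 - sqrt(193)/3 ≈ -0.9641, 11/3 + sqrt(193)/3 ≈ 8.2975

f''(x) = 2*(3*x^3 - 33*x^2 - 72*x + 88)/(x^6 + 24*x^4 + 192*x^2 + 512)
Second-derivative test at each critical point:
  f''(-0.9641) = 0.3485 > 0 → local minimum
  f''(8.2975) = -0.0047 < 0 → local maximum

Critical points: x = 11/3 - sqrt(193)/3 ≈ -0.9641 (local minimum); x = 11/3 + sqrt(193)/3 ≈ 8.2975 (local maximum)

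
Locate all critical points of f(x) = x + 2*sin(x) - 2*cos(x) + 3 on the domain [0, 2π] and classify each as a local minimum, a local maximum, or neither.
f'(x) = 2*sqrt(2)*sin(x + pi/4) + 1

Solve f'(x) = 0 on [0, 2π]:
  f'(x) = 0 ⇔ 2*sin(x) + 2*cos(x) = -1. Write the left side as R·cos(x + φ) with R = √(2² + (-2)²) = 2*sqrt(2), cos φ = sqrt(2)/2, sin φ = -sqrt(2)/2; then cos(x + φ) = -sqrt(2)/4. Solve for x and keep the solutions lying in [0, 2π].
  ⇒ x = atan((-1 + sqrt(7))/(-sqrt(7) - 1)) + pi ≈ 2.7176, atan((-sqrt(7) - 1)/(-1 + sqrt(7))) + 2*pi ≈ 5.1364

f''(x) = 2*sqrt(2)*cos(x + pi/4)
Second-derivative test at each critical point:
  f''(2.7176) = -2.6458 < 0 → local maximum
  f''(5.1364) = 2.6458 > 0 → local minimum

Critical points: x = atan((-1 + sqrt(7))/(-sqrt(7) - 1)) + pi ≈ 2.7176 (local maximum); x = atan((-sqrt(7) - 1)/(-1 + sqrt(7))) + 2*pi ≈ 5.1364 (local minimum)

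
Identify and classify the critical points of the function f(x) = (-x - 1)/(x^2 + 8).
f'(x) = (-x^2 + 2*x*(x + 1) - 8)/(x^2 + 8)^2

Solve f'(x) = 0:
  f'(x) = (x - 2)*(x + 4)/(x^2 + 8)^2; the denominator is positive wherever f is defined, so f'(x) = 0 ⇔ x^2 + 2*x - 8 = 0.
  Factor: x^2 + 2*x - 8 = (x - 2)*(x + 4) = 0.
  ⇒ x = -4, 2

f''(x) = 2*(-4*x^2*(x + 1) + (3*x + 1)*(x^2 + 8))/(x^2 + 8)^3
Second-derivative test at each critical point:
  f''(-4) = -1/96 < 0 → local maximum
  f''(2) = 1/24 > 0 → local minimum

Critical points: x = -4 (local maximum); x = 2 (local minimum)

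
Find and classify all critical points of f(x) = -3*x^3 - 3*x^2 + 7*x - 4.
f'(x) = -9*x^2 - 6*x + 7

Solve f'(x) = 0:
  9*x^2 + 6*x - 7 = 0 has no rational roots; quadratic formula: x = (-6 ± √288)/18.
  ⇒ x = -2*sqrt(2)/3 - 1/3 ≈ -1.2761, -1/3 + 2*sqrt(2)/3 ≈ 0.6095

f''(x) = -18*x - 6
Second-derivative test at each critical point:
  f''(-1.2761) = 16.9706 > 0 → local minimum
  f''(0.6095) = -16.9706 < 0 → local maximum

Critical points: x = -2*sqrt(2)/3 - 1/3 ≈ -1.2761 (local minimum); x = -1/3 + 2*sqrt(2)/3 ≈ 0.6095 (local maximum)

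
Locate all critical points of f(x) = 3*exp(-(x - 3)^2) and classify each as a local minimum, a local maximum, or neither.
f'(x) = 6*(3 - x)*exp(-(x - 3)^2)

Solve f'(x) = 0:
  f'(x) = (18 - 6*x)·exp(-(x - 3)^2) and exp(-(x - 3)^2) > 0 for every x, so f'(x) = 0 ⇔ 18 - 6*x = 0.
  Factor: 18 - 6*x = -6*(x - 3) = 0.
  ⇒ x = 3

f''(x) = 6*(2*(x - 3)^2 - 1)*exp(-(x - 3)^2)
Second-derivative test at each critical point:
  f''(3) = -6 < 0 → local maximum

Critical points: x = 3 (local maximum)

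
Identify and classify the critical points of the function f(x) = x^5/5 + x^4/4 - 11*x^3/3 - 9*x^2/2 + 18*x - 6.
f'(x) = x^4 + x^3 - 11*x^2 - 9*x + 18

Solve f'(x) = 0:
  Factor: x^4 + x^3 - 11*x^2 - 9*x + 18 = (x - 3)*(x - 1)*(x + 2)*(x + 3) = 0.
  ⇒ x = -3, -2, 1, 3

f''(x) = 4*x^3 + 3*x^2 - 22*x - 9
Second-derivative test at each critical point:
  f''(-3) = -24 < 0 → local maximum
  f''(-2) = 15 > 0 → local minimum
  f''(1) = -24 < 0 → local maximum
  f''(3) = 60 > 0 → local minimum

Critical points: x = -3 (local maximum); x = -2 (local minimum); x = 1 (local maximum); x = 3 (local minimum)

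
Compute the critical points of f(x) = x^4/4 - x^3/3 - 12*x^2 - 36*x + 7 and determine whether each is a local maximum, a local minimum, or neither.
f'(x) = x^3 - x^2 - 24*x - 36

Solve f'(x) = 0:
  Factor: x^3 - x^2 - 24*x - 36 = (x - 6)*(x + 2)*(x + 3) = 0.
  ⇒ x = -3, -2, 6

f''(x) = 3*x^2 - 2*x - 24
Second-derivative test at each critical point:
  f''(-3) = 9 > 0 → local minimum
  f''(-2) = -8 < 0 → local maximum
  f''(6) = 72 > 0 → local minimum

Critical points: x = -3 (local minimum); x = -2 (local maximum); x = 6 (local minimum)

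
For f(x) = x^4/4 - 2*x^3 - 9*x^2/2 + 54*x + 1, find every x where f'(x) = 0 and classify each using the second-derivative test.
f'(x) = x^3 - 6*x^2 - 9*x + 54

Solve f'(x) = 0:
  Factor: x^3 - 6*x^2 - 9*x + 54 = (x - 6)*(x - 3)*(x + 3) = 0.
  ⇒ x = -3, 3, 6

f''(x) = 3*x^2 - 12*x - 9
Second-derivative test at each critical point:
  f''(-3) = 54 > 0 → local minimum
  f''(3) = -18 < 0 → local maximum
  f''(6) = 27 > 0 → local minimum

Critical points: x = -3 (local minimum); x = 3 (local maximum); x = 6 (local minimum)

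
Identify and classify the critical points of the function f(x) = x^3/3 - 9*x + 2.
f'(x) = x^2 - 9

Solve f'(x) = 0:
  Factor: x^2 - 9 = (x - 3)*(x + 3) = 0.
  ⇒ x = -3, 3

f''(x) = 2*x
Second-derivative test at each critical point:
  f''(-3) = -6 < 0 → local maximum
  f''(3) = 6 > 0 → local minimum

Critical points: x = -3 (local maximum); x = 3 (local minimum)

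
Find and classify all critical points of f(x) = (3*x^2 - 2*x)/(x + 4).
f'(x) = (3*x^2 + 24*x - 8)/(x^2 + 8*x + 16)

Solve f'(x) = 0:
  f'(x) = (3*x^2 + 24*x - 8)/(x + 4)^2; the denominator is positive wherever f is defined, so f'(x) = 0 ⇔ 3*x^2 + 24*x - 8 = 0.
  3*x^2 + 24*x - 8 = 0 has no rational roots; quadratic formula: x = (-24 ± √672)/6.
  ⇒ x = -2*sqrt(42)/3 - 4 ≈ -8.3205, -4 + 2*sqrt(42)/3 ≈ 0.3205

f''(x) = 112/(x^3 + 12*x^2 + 48*x + 64)
Second-derivative test at each critical point:
  f''(-8.3205) = -1.3887 < 0 → local maximum
  f''(0.3205) = 1.3887 > 0 → local minimum

Critical points: x = -2*sqrt(42)/3 - 4 ≈ -8.3205 (local maximum); x = -4 + 2*sqrt(42)/3 ≈ 0.3205 (local minimum)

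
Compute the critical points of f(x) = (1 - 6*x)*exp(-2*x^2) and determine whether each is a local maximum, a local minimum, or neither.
f'(x) = 2*(2*x*(6*x - 1) - 3)*exp(-2*x^2)

Solve f'(x) = 0:
  f'(x) = (24*x^2 - 4*x - 6)·exp(-2*x^2) and exp(-2*x^2) > 0 for every x, so f'(x) = 0 ⇔ 24*x^2 - 4*x - 6 = 0.
  Factor: 24*x^2 - 4*x - 6 = 2*(12*x^2 - 2*x - 3); 12*x^2 - 2*x - 3 = 0 has no rational roots; quadratic formula: x = (2 ± √148)/24.
  ⇒ x = 1/12 - sqrt(37)/12 ≈ -0.4236, 1/12 + sqrt(37)/12 ≈ 0.5902

f''(x) = 4*(4*x^2*(1 - 6*x) + 18*x - 1)*exp(-2*x^2)
Second-derivative test at each critical point:
  f''(-0.4236) = -16.9954 < 0 → local maximum
  f''(0.5902) = 12.1219 > 0 → local minimum

Critical points: x = 1/12 - sqrt(37)/12 ≈ -0.4236 (local maximum); x = 1/12 + sqrt(37)/12 ≈ 0.5902 (local minimum)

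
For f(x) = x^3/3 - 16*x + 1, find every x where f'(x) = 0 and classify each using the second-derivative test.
f'(x) = x^2 - 16

Solve f'(x) = 0:
  Factor: x^2 - 16 = (x - 4)*(x + 4) = 0.
  ⇒ x = -4, 4

f''(x) = 2*x
Second-derivative test at each critical point:
  f''(-4) = -8 < 0 → local maximum
  f''(4) = 8 > 0 → local minimum

Critical points: x = -4 (local maximum); x = 4 (local minimum)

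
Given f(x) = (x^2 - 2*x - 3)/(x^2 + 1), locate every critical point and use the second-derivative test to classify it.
f'(x) = 2*(x^2 + 4*x - 1)/(x^4 + 2*x^2 + 1)

Solve f'(x) = 0:
  f'(x) = 2*(x^2 + 4*x - 1)/(x^2 + 1)^2; the denominator is positive wherever f is defined, so f'(x) = 0 ⇔ 2*x^2 + 8*x - 2 = 0.
  Factor: 2*x^2 + 8*x - 2 = 2*(x^2 + 4*x - 1); x^2 + 4*x - 1 = 0 has no rational roots; quadratic formula: x = (-4 ± √20)/2.
  ⇒ x = -sqrt(5) - 2 ≈ -4.2361, -2 + sqrt(5) ≈ 0.2361

f''(x) = 4*(-x^3 - 6*x^2 + 3*x + 2)/(x^6 + 3*x^4 + 3*x^2 + 1)
Second-derivative test at each critical point:
  f''(-4.2361) = -0.0249 < 0 → local maximum
  f''(0.2361) = 8.0249 > 0 → local minimum

Critical points: x = -sqrt(5) - 2 ≈ -4.2361 (local maximum); x = -2 + sqrt(5) ≈ 0.2361 (local minimum)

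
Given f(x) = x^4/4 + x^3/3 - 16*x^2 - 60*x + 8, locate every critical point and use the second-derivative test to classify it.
f'(x) = x^3 + x^2 - 32*x - 60

Solve f'(x) = 0:
  Factor: x^3 + x^2 - 32*x - 60 = (x - 6)*(x + 2)*(x + 5) = 0.
  ⇒ x = -5, -2, 6

f''(x) = 3*x^2 + 2*x - 32
Second-derivative test at each critical point:
  f''(-5) = 33 > 0 → local minimum
  f''(-2) = -24 < 0 → local maximum
  f''(6) = 88 > 0 → local minimum

Critical points: x = -5 (local minimum); x = -2 (local maximum); x = 6 (local minimum)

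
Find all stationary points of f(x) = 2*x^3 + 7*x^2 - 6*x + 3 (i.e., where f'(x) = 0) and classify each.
f'(x) = 6*x^2 + 14*x - 6

Solve f'(x) = 0:
  Factor: 6*x^2 + 14*x - 6 = 2*(3*x^2 + 7*x - 3); 3*x^2 + 7*x - 3 = 0 has no rational roots; quadratic formula: x = (-7 ± √85)/6.
  ⇒ x = -sqrt(85)/6 - 7/6 ≈ -2.7033, -7/6 + sqrt(85)/6 ≈ 0.3699

f''(x) = 12*x + 14
Second-derivative test at each critical point:
  f''(-2.7033) = -18.4391 < 0 → local maximum
  f''(0.3699) = 18.4391 > 0 → local minimum

Critical points: x = -sqrt(85)/6 - 7/6 ≈ -2.7033 (local maximum); x = -7/6 + sqrt(85)/6 ≈ 0.3699 (local minimum)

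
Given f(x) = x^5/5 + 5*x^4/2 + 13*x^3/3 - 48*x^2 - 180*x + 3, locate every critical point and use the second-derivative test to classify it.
f'(x) = x^4 + 10*x^3 + 13*x^2 - 96*x - 180

Solve f'(x) = 0:
  Factor: x^4 + 10*x^3 + 13*x^2 - 96*x - 180 = (x - 3)*(x + 2)*(x + 5)*(x + 6) = 0.
  ⇒ x = -6, -5, -2, 3

f''(x) = 4*x^3 + 30*x^2 + 26*x - 96
Second-derivative test at each critical point:
  f''(-6) = -36 < 0 → local maximum
  f''(-5) = 24 > 0 → local minimum
  f''(-2) = -60 < 0 → local maximum
  f''(3) = 360 > 0 → local minimum

Critical points: x = -6 (local maximum); x = -5 (local minimum); x = -2 (local maximum); x = 3 (local minimum)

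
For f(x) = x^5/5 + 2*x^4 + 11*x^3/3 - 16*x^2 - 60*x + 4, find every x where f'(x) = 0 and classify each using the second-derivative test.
f'(x) = x^4 + 8*x^3 + 11*x^2 - 32*x - 60

Solve f'(x) = 0:
  Factor: x^4 + 8*x^3 + 11*x^2 - 32*x - 60 = (x - 2)*(x + 2)*(x + 3)*(x + 5) = 0.
  ⇒ x = -5, -3, -2, 2

f''(x) = 4*x^3 + 24*x^2 + 22*x - 32
Second-derivative test at each critical point:
  f''(-5) = -42 < 0 → local maximum
  f''(-3) = 10 > 0 → local minimum
  f''(-2) = -12 < 0 → local maximum
  f''(2) = 140 > 0 → local minimum

Critical points: x = -5 (local maximum); x = -3 (local minimum); x = -2 (local maximum); x = 2 (local minimum)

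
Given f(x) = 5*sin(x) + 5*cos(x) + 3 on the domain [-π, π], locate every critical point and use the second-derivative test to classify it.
f'(x) = 5*sqrt(2)*cos(x + pi/4)

Solve f'(x) = 0 on [-π, π]:
  f'(x) = 0 ⇔ 5*cos(x) = 5*sin(x) ⇔ tan(x) = 1, i.e. x = arctan(1) + nπ; keep the solutions lying in [-π, π].
  ⇒ x = -3*pi/4 ≈ -2.3562, pi/4 ≈ 0.7854

f''(x) = -5*sqrt(2)*sin(x + pi/4)
Second-derivative test at each critical point:
  f''(-2.3562) = 7.0711 > 0 → local minimum
  f''(0.7854) = -7.0711 < 0 → local maximum

Critical points: x = -3*pi/4 ≈ -2.3562 (local minimum); x = pi/4 ≈ 0.7854 (local maximum)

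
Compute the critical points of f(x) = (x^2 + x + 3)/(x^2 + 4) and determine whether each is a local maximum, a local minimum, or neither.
f'(x) = (-x^2 + 2*x + 4)/(x^4 + 8*x^2 + 16)

Solve f'(x) = 0:
  f'(x) = -(x^2 - 2*x - 4)/(x^2 + 4)^2; the denominator is positive wherever f is defined, so f'(x) = 0 ⇔ -x^2 + 2*x + 4 = 0.
  x^2 - 2*x - 4 = 0 has no rational roots; quadratic formula: x = (2 ± √20)/2.
  ⇒ x = 1 - sqrt(5) ≈ -1.2361, 1 + sqrt(5) ≈ 3.2361

f''(x) = 2*(x^3 - 3*x^2 - 12*x + 4)/(x^6 + 12*x^4 + 48*x^2 + 64)
Second-derivative test at each critical point:
  f''(-1.2361) = 0.1464 > 0 → local minimum
  f''(3.2361) = -0.0214 < 0 → local maximum

Critical points: x = 1 - sqrt(5) ≈ -1.2361 (local minimum); x = 1 + sqrt(5) ≈ 3.2361 (local maximum)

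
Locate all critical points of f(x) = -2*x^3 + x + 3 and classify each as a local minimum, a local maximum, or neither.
f'(x) = 1 - 6*x^2

Solve f'(x) = 0:
  6*x^2 - 1 = 0 has no rational roots; quadratic formula: x = (0 ± √24)/12.
  ⇒ x = -sqrt(6)/6 ≈ -0.4082, sqrt(6)/6 ≈ 0.4082

f''(x) = -12*x
Second-derivative test at each critical point:
  f''(-0.4082) = 4.8990 > 0 → local minimum
  f''(0.4082) = -4.8990 < 0 → local maximum

Critical points: x = -sqrt(6)/6 ≈ -0.4082 (local minimum); x = sqrt(6)/6 ≈ 0.4082 (local maximum)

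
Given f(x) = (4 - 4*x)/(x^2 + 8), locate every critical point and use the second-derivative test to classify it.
f'(x) = 4*(-x^2 + 2*x*(x - 1) - 8)/(x^2 + 8)^2

Solve f'(x) = 0:
  f'(x) = 4*(x - 4)*(x + 2)/(x^2 + 8)^2; the denominator is positive wherever f is defined, so f'(x) = 0 ⇔ 4*x^2 - 8*x - 32 = 0.
  Factor: 4*x^2 - 8*x - 32 = 4*(x - 4)*(x + 2) = 0.
  ⇒ x = -2, 4

f''(x) = 8*(4*x^2*(1 - x) + (3*x - 1)*(x^2 + 8))/(x^2 + 8)^3
Second-derivative test at each critical point:
  f''(-2) = -1/6 < 0 → local maximum
  f''(4) = 1/24 > 0 → local minimum

Critical points: x = -2 (local maximum); x = 4 (local minimum)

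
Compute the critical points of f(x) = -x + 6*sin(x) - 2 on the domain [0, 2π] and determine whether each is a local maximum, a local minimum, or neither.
f'(x) = 6*cos(x) - 1

Solve f'(x) = 0 on [0, 2π]:
  f'(x) = 0 ⇔ cos(x) = 1/6, i.e. x = ±arccos(1/6) + 2nπ; keep the solutions lying in [0, 2π].
  ⇒ x = acos(1/6) ≈ 1.4033, -acos(1/6) + 2*pi ≈ 4.8798

f''(x) = -6*sin(x)
Second-derivative test at each critical point:
  f''(1.4033) = -5.9161 < 0 → local maximum
  f''(4.8798) = 5.9161 > 0 → local minimum

Critical points: x = acos(1/6) ≈ 1.4033 (local maximum); x = -acos(1/6) + 2*pi ≈ 4.8798 (local minimum)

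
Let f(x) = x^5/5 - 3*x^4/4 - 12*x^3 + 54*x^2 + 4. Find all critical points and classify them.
f'(x) = x*(x^3 - 3*x^2 - 36*x + 108)

Solve f'(x) = 0:
  Factor: x^4 - 3*x^3 - 36*x^2 + 108*x = x*(x - 6)*(x - 3)*(x + 6) = 0.
  ⇒ x = -6, 0, 3, 6

f''(x) = 4*x^3 - 9*x^2 - 72*x + 108
Second-derivative test at each critical point:
  f''(-6) = -648 < 0 → local maximum
  f''(0) = 108 > 0 → local minimum
  f''(3) = -81 < 0 → local maximum
  f''(6) = 216 > 0 → local minimum

Critical points: x = -6 (local maximum); x = 0 (local minimum); x = 3 (local maximum); x = 6 (local minimum)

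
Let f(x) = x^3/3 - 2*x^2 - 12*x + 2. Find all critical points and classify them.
f'(x) = x^2 - 4*x - 12

Solve f'(x) = 0:
  Factor: x^2 - 4*x - 12 = (x - 6)*(x + 2) = 0.
  ⇒ x = -2, 6

f''(x) = 2*x - 4
Second-derivative test at each critical point:
  f''(-2) = -8 < 0 → local maximum
  f''(6) = 8 > 0 → local minimum

Critical points: x = -2 (local maximum); x = 6 (local minimum)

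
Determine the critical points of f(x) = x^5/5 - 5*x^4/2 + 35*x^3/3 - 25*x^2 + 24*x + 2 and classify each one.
f'(x) = x^4 - 10*x^3 + 35*x^2 - 50*x + 24

Solve f'(x) = 0:
  Factor: x^4 - 10*x^3 + 35*x^2 - 50*x + 24 = (x - 4)*(x - 3)*(x - 2)*(x - 1) = 0.
  ⇒ x = 1, 2, 3, 4

f''(x) = 4*x^3 - 30*x^2 + 70*x - 50
Second-derivative test at each critical point:
  f''(1) = -6 < 0 → local maximum
  f''(2) = 2 > 0 → local minimum
  f''(3) = -2 < 0 → local maximum
  f''(4) = 6 > 0 → local minimum

Critical points: x = 1 (local maximum); x = 2 (local minimum); x = 3 (local maximum); x = 4 (local minimum)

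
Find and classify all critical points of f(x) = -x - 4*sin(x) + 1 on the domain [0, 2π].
f'(x) = -4*cos(x) - 1

Solve f'(x) = 0 on [0, 2π]:
  f'(x) = 0 ⇔ cos(x) = -1/4, i.e. x = ±arccos(-1/4) + 2nπ; keep the solutions lying in [0, 2π].
  ⇒ x = acos(-1/4) ≈ 1.8235, -acos(-1/4) + 2*pi ≈ 4.4597

f''(x) = 4*sin(x)
Second-derivative test at each critical point:
  f''(1.8235) = 3.8730 > 0 → local minimum
  f''(4.4597) = -3.8730 < 0 → local maximum

Critical points: x = acos(-1/4) ≈ 1.8235 (local minimum); x = -acos(-1/4) + 2*pi ≈ 4.4597 (local maximum)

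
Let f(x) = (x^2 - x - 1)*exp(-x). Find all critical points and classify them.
f'(x) = x*(3 - x)*exp(-x)

Solve f'(x) = 0:
  f'(x) = (-x^2 + 3*x)·exp(-x) and exp(-x) > 0 for every x, so f'(x) = 0 ⇔ -x^2 + 3*x = 0.
  Factor: -x^2 + 3*x = -x*(x - 3) = 0.
  ⇒ x = 0, 3

f''(x) = (x^2 - 5*x + 3)*exp(-x)
Second-derivative test at each critical point:
  f''(0) = 3 > 0 → local minimum
  f''(3) = -0.1494 < 0 → local maximum

Critical points: x = 0 (local minimum); x = 3 (local maximum)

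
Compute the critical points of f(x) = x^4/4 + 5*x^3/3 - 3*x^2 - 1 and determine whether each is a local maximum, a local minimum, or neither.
f'(x) = x*(x^2 + 5*x - 6)

Solve f'(x) = 0:
  Factor: x^3 + 5*x^2 - 6*x = x*(x - 1)*(x + 6) = 0.
  ⇒ x = -6, 0, 1

f''(x) = 3*x^2 + 10*x - 6
Second-derivative test at each critical point:
  f''(-6) = 42 > 0 → local minimum
  f''(0) = -6 < 0 → local maximum
  f''(1) = 7 > 0 → local minimum

Critical points: x = -6 (local minimum); x = 0 (local maximum); x = 1 (local minimum)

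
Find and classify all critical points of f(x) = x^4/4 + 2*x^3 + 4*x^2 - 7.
f'(x) = x*(x^2 + 6*x + 8)

Solve f'(x) = 0:
  Factor: x^3 + 6*x^2 + 8*x = x*(x + 2)*(x + 4) = 0.
  ⇒ x = -4, -2, 0

f''(x) = 3*x^2 + 12*x + 8
Second-derivative test at each critical point:
  f''(-4) = 8 > 0 → local minimum
  f''(-2) = -4 < 0 → local maximum
  f''(0) = 8 > 0 → local minimum

Critical points: x = -4 (local minimum); x = -2 (local maximum); x = 0 (local minimum)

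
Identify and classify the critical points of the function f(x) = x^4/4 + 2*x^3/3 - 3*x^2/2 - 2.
f'(x) = x*(x^2 + 2*x - 3)

Solve f'(x) = 0:
  Factor: x^3 + 2*x^2 - 3*x = x*(x - 1)*(x + 3) = 0.
  ⇒ x = -3, 0, 1

f''(x) = 3*x^2 + 4*x - 3
Second-derivative test at each critical point:
  f''(-3) = 12 > 0 → local minimum
  f''(0) = -3 < 0 → local maximum
  f''(1) = 4 > 0 → local minimum

Critical points: x = -3 (local minimum); x = 0 (local maximum); x = 1 (local minimum)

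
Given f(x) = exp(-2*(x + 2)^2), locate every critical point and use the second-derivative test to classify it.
f'(x) = 4*(-x - 2)*exp(-2*(x + 2)^2)

Solve f'(x) = 0:
  f'(x) = (-4*x - 8)·exp(-2*(x + 2)^2) and exp(-2*(x + 2)^2) > 0 for every x, so f'(x) = 0 ⇔ -4*x - 8 = 0.
  Factor: -4*x - 8 = -4*(x + 2) = 0.
  ⇒ x = -2

f''(x) = 4*(4*(x + 2)^2 - 1)*exp(-2*(x + 2)^2)
Second-derivative test at each critical point:
  f''(-2) = -4 < 0 → local maximum

Critical points: x = -2 (local maximum)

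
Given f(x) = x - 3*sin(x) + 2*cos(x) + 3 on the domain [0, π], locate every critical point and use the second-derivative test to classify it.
f'(x) = -2*sin(x) - 3*cos(x) + 1

Solve f'(x) = 0 on [0, π]:
  f'(x) = 0 ⇔ -2*sin(x) - 3*cos(x) = -1. Write the left side as R·cos(x + φ) with R = √((-3)² + 2²) = sqrt(13), cos φ = -3*sqrt(13)/13, sin φ = 2*sqrt(13)/13; then cos(x + φ) = -sqrt(13)/13. Solve for x and keep the solutions lying in [0, π].
  ⇒ x = atan((2 + 6*sqrt(3))/(3 - 4*sqrt(3))) + pi ≈ 1.8778

f''(x) = 3*sin(x) - 2*cos(x)
Second-derivative test at each critical point:
  f''(1.8778) = 3.4641 > 0 → local minimum

Critical points: x = atan((2 + 6*sqrt(3))/(3 - 4*sqrt(3))) + pi ≈ 1.8778 (local minimum)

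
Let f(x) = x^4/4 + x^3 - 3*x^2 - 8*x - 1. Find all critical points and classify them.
f'(x) = x^3 + 3*x^2 - 6*x - 8

Solve f'(x) = 0:
  Factor: x^3 + 3*x^2 - 6*x - 8 = (x - 2)*(x + 1)*(x + 4) = 0.
  ⇒ x = -4, -1, 2

f''(x) = 3*x^2 + 6*x - 6
Second-derivative test at each critical point:
  f''(-4) = 18 > 0 → local minimum
  f''(-1) = -9 < 0 → local maximum
  f''(2) = 18 > 0 → local minimum

Critical points: x = -4 (local minimum); x = -1 (local maximum); x = 2 (local minimum)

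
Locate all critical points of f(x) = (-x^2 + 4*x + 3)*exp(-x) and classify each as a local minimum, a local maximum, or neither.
f'(x) = (x^2 - 6*x + 1)*exp(-x)

Solve f'(x) = 0:
  f'(x) = (x^2 - 6*x + 1)·exp(-x) and exp(-x) > 0 for every x, so f'(x) = 0 ⇔ x^2 - 6*x + 1 = 0.
  x^2 - 6*x + 1 = 0 has no rational roots; quadratic formula: x = (6 ± √32)/2.
  ⇒ x = 3 - 2*sqrt(2) ≈ 0.1716, 2*sqrt(2) + 3 ≈ 5.8284

f''(x) = (-x^2 + 8*x - 7)*exp(-x)
Second-derivative test at each critical point:
  f''(0.1716) = -4.7650 < 0 → local maximum
  f''(5.8284) = 0.0166 > 0 → local minimum

Critical points: x = 3 - 2*sqrt(2) ≈ 0.1716 (local maximum); x = 2*sqrt(2) + 3 ≈ 5.8284 (local minimum)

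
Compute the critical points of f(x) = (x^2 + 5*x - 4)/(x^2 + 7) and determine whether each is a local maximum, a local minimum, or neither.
f'(x) = (-5*x^2 + 22*x + 35)/(x^4 + 14*x^2 + 49)

Solve f'(x) = 0:
  f'(x) = -(5*x^2 - 22*x - 35)/(x^2 + 7)^2; the denominator is positive wherever f is defined, so f'(x) = 0 ⇔ -5*x^2 + 22*x + 35 = 0.
  5*x^2 - 22*x - 35 = 0 has no rational roots; quadratic formula: x = (22 ± √1184)/10.
  ⇒ x = 11/5 - 2*sqrt(74)/5 ≈ -1.2409, 11/5 + 2*sqrt(74)/5 ≈ 5.6409

f''(x) = 2*(5*x^3 - 33*x^2 - 105*x + 77)/(x^6 + 21*x^4 + 147*x^2 + 343)
Second-derivative test at each critical point:
  f''(-1.2409) = 0.4718 > 0 → local minimum
  f''(5.6409) = -0.0228 < 0 → local maximum

Critical points: x = 11/5 - 2*sqrt(74)/5 ≈ -1.2409 (local minimum); x = 11/5 + 2*sqrt(74)/5 ≈ 5.6409 (local maximum)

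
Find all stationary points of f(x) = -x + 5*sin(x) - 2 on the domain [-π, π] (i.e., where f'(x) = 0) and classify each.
f'(x) = 5*cos(x) - 1

Solve f'(x) = 0 on [-π, π]:
  f'(x) = 0 ⇔ cos(x) = 1/5, i.e. x = ±arccos(1/5) + 2nπ; keep the solutions lying in [-π, π].
  ⇒ x = -acos(1/5) ≈ -1.3694, acos(1/5) ≈ 1.3694

f''(x) = -5*sin(x)
Second-derivative test at each critical point:
  f''(-1.3694) = 4.8990 > 0 → local minimum
  f''(1.3694) = -4.8990 < 0 → local maximum

Critical points: x = -acos(1/5) ≈ -1.3694 (local minimum); x = acos(1/5) ≈ 1.3694 (local maximum)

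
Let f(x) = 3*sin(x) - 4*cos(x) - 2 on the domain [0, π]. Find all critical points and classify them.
f'(x) = 4*sin(x) + 3*cos(x)

Solve f'(x) = 0 on [0, π]:
  f'(x) = 0 ⇔ 3*cos(x) = -4*sin(x) ⇔ tan(x) = -3/4, i.e. x = arctan(-3/4) + nπ; keep the solutions lying in [0, π].
  ⇒ x = pi - atan(3/4) ≈ 2.4981

f''(x) = -3*sin(x) + 4*cos(x)
Second-derivative test at each critical point:
  f''(2.4981) = -5 < 0 → local maximum

Critical points: x = pi - atan(3/4) ≈ 2.4981 (local maximum)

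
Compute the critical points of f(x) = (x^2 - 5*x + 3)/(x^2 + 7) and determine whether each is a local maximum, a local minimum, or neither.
f'(x) = (5*x^2 + 8*x - 35)/(x^4 + 14*x^2 + 49)

Solve f'(x) = 0:
  f'(x) = (5*x^2 + 8*x - 35)/(x^2 + 7)^2; the denominator is positive wherever f is defined, so f'(x) = 0 ⇔ 5*x^2 + 8*x - 35 = 0.
  5*x^2 + 8*x - 35 = 0 has no rational roots; quadratic formula: x = (-8 ± √764)/10.
  ⇒ x = -sqrt(191)/5 - 4/5 ≈ -3.5641, -4/5 + sqrt(191)/5 ≈ 1.9641

f''(x) = 2*(-5*x^3 - 12*x^2 + 105*x + 28)/(x^6 + 21*x^4 + 147*x^2 + 343)
Second-derivative test at each critical point:
  f''(-3.5641) = -0.0712 < 0 → local maximum
  f''(1.9641) = 0.2345 > 0 → local minimum

Critical points: x = -sqrt(191)/5 - 4/5 ≈ -3.5641 (local maximum); x = -4/5 + sqrt(191)/5 ≈ 1.9641 (local minimum)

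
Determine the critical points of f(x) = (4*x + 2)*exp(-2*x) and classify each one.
f'(x) = -8*x*exp(-2*x)

Solve f'(x) = 0:
  f'(x) = (-8*x)·exp(-2*x) and exp(-2*x) > 0 for every x, so f'(x) = 0 ⇔ -8*x = 0.
  -8*x = 0.
  ⇒ x = 0

f''(x) = 8*(2*x - 1)*exp(-2*x)
Second-derivative test at each critical point:
  f''(0) = -8 < 0 → local maximum

Critical points: x = 0 (local maximum)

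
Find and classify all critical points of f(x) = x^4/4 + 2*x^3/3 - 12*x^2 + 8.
f'(x) = x*(x^2 + 2*x - 24)

Solve f'(x) = 0:
  Factor: x^3 + 2*x^2 - 24*x = x*(x - 4)*(x + 6) = 0.
  ⇒ x = -6, 0, 4

f''(x) = 3*x^2 + 4*x - 24
Second-derivative test at each critical point:
  f''(-6) = 60 > 0 → local minimum
  f''(0) = -24 < 0 → local maximum
  f''(4) = 40 > 0 → local minimum

Critical points: x = -6 (local minimum); x = 0 (local maximum); x = 4 (local minimum)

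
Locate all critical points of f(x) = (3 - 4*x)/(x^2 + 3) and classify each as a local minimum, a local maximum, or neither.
f'(x) = 2*(2*x^2 - 3*x - 6)/(x^4 + 6*x^2 + 9)

Solve f'(x) = 0:
  f'(x) = 2*(2*x^2 - 3*x - 6)/(x^2 + 3)^2; the denominator is positive wherever f is defined, so f'(x) = 0 ⇔ 4*x^2 - 6*x - 12 = 0.
  Factor: 4*x^2 - 6*x - 12 = 2*(2*x^2 - 3*x - 6); 2*x^2 - 3*x - 6 = 0 has no rational roots; quadratic formula: x = (3 ± √57)/4.
  ⇒ x = 3/4 - sqrt(57)/4 ≈ -1.1375, 3/4 + sqrt(57)/4 ≈ 2.6375

f''(x) = 2*(4*x^2*(3 - 4*x) + 3*(4*x - 1)*(x^2 + 3))/(x^2 + 3)^3
Second-derivative test at each critical point:
  f''(-1.1375) = -0.8190 < 0 → local maximum
  f''(2.6375) = 0.1523 > 0 → local minimum

Critical points: x = 3/4 - sqrt(57)/4 ≈ -1.1375 (local maximum); x = 3/4 + sqrt(57)/4 ≈ 2.6375 (local minimum)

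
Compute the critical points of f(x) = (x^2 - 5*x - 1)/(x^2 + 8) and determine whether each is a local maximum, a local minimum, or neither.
f'(x) = (5*x^2 + 18*x - 40)/(x^4 + 16*x^2 + 64)

Solve f'(x) = 0:
  f'(x) = (5*x^2 + 18*x - 40)/(x^2 + 8)^2; the denominator is positive wherever f is defined, so f'(x) = 0 ⇔ 5*x^2 + 18*x - 40 = 0.
  5*x^2 + 18*x - 40 = 0 has no rational roots; quadratic formula: x = (-18 ± √1124)/10.
  ⇒ x = -sqrt(281)/5 - 9/5 ≈ -5.1526, -9/5 + sqrt(281)/5 ≈ 1.5526

f''(x) = 2*(-5*x^3 - 27*x^2 + 120*x + 72)/(x^6 + 24*x^4 + 192*x^2 + 512)
Second-derivative test at each critical point:
  f''(-5.1526) = -0.0281 < 0 → local maximum
  f''(1.5526) = 0.3093 > 0 → local minimum

Critical points: x = -sqrt(281)/5 - 9/5 ≈ -5.1526 (local maximum); x = -9/5 + sqrt(281)/5 ≈ 1.5526 (local minimum)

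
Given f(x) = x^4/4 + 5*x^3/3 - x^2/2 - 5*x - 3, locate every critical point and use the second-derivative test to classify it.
f'(x) = x^3 + 5*x^2 - x - 5

Solve f'(x) = 0:
  Factor: x^3 + 5*x^2 - x - 5 = (x - 1)*(x + 1)*(x + 5) = 0.
  ⇒ x = -5, -1, 1

f''(x) = 3*x^2 + 10*x - 1
Second-derivative test at each critical point:
  f''(-5) = 24 > 0 → local minimum
  f''(-1) = -8 < 0 → local maximum
  f''(1) = 12 > 0 → local minimum

Critical points: x = -5 (local minimum); x = -1 (local maximum); x = 1 (local minimum)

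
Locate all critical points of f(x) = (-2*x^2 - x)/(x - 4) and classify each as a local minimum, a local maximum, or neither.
f'(x) = 2*(-x^2 + 8*x + 2)/(x^2 - 8*x + 16)

Solve f'(x) = 0:
  f'(x) = -2*(x^2 - 8*x - 2)/(x - 4)^2; the denominator is positive wherever f is defined, so f'(x) = 0 ⇔ -2*x^2 + 16*x + 4 = 0.
  Factor: -2*x^2 + 16*x + 4 = -2*(x^2 - 8*x - 2); x^2 - 8*x - 2 = 0 has no rational roots; quadratic formula: x = (8 ± √72)/2.
  ⇒ x = 4 - 3*sqrt(2) ≈ -0.2426, 4 + 3*sqrt(2) ≈ 8.2426

f''(x) = -72/(x^3 - 12*x^2 + 48*x - 64)
Second-derivative test at each critical point:
  f''(-0.2426) = 0.9428 > 0 → local minimum
  f''(8.2426) = -0.9428 < 0 → local maximum

Critical points: x = 4 - 3*sqrt(2) ≈ -0.2426 (local minimum); x = 4 + 3*sqrt(2) ≈ 8.2426 (local maximum)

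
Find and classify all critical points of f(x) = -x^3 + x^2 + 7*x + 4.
f'(x) = -3*x^2 + 2*x + 7

Solve f'(x) = 0:
  3*x^2 - 2*x - 7 = 0 has no rational roots; quadratic formula: x = (2 ± √88)/6.
  ⇒ x = 1/3 - sqrt(22)/3 ≈ -1.2301, 1/3 + sqrt(22)/3 ≈ 1.8968

f''(x) = 2 - 6*x
Second-derivative test at each critical point:
  f''(-1.2301) = 9.3808 > 0 → local minimum
  f''(1.8968) = -9.3808 < 0 → local maximum

Critical points: x = 1/3 - sqrt(22)/3 ≈ -1.2301 (local minimum); x = 1/3 + sqrt(22)/3 ≈ 1.8968 (local maximum)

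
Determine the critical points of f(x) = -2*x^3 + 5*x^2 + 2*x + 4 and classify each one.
f'(x) = -6*x^2 + 10*x + 2

Solve f'(x) = 0:
  Factor: -6*x^2 + 10*x + 2 = -2*(3*x^2 - 5*x - 1); 3*x^2 - 5*x - 1 = 0 has no rational roots; quadratic formula: x = (5 ± √37)/6.
  ⇒ x = 5/6 - sqrt(37)/6 ≈ -0.1805, 5/6 + sqrt(37)/6 ≈ 1.8471

f''(x) = 10 - 12*x
Second-derivative test at each critical point:
  f''(-0.1805) = 12.1655 > 0 → local minimum
  f''(1.8471) = -12.1655 < 0 → local maximum

Critical points: x = 5/6 - sqrt(37)/6 ≈ -0.1805 (local minimum); x = 5/6 + sqrt(37)/6 ≈ 1.8471 (local maximum)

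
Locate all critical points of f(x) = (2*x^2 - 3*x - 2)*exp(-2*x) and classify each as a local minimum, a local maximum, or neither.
f'(x) = (-4*x^2 + 10*x + 1)*exp(-2*x)

Solve f'(x) = 0:
  f'(x) = (-4*x^2 + 10*x + 1)·exp(-2*x) and exp(-2*x) > 0 for every x, so f'(x) = 0 ⇔ -4*x^2 + 10*x + 1 = 0.
  4*x^2 - 10*x - 1 = 0 has no rational roots; quadratic formula: x = (10 ± √116)/8.
  ⇒ x = 5/4 - sqrt(29)/4 ≈ -0.0963, 5/4 + sqrt(29)/4 ≈ 2.5963

f''(x) = 4*(2*x^2 - 7*x + 2)*exp(-2*x)
Second-derivative test at each critical point:
  f''(-0.0963) = 13.0577 > 0 → local minimum
  f''(2.5963) = -0.0599 < 0 → local maximum

Critical points: x = 5/4 - sqrt(29)/4 ≈ -0.0963 (local minimum); x = 5/4 + sqrt(29)/4 ≈ 2.5963 (local maximum)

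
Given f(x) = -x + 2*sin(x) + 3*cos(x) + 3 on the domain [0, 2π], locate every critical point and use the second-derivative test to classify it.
f'(x) = -3*sin(x) + 2*cos(x) - 1

Solve f'(x) = 0 on [0, 2π]:
  f'(x) = 0 ⇔ -3*sin(x) + 2*cos(x) = 1. Write the left side as R·cos(x + φ) with R = √(2² + 3²) = sqrt(13), cos φ = 2*sqrt(13)/13, sin φ = 3*sqrt(13)/13; then cos(x + φ) = sqrt(13)/13. Solve for x and keep the solutions lying in [0, 2π].
  ⇒ x = atan((-3 + 4*sqrt(3))/(2 + 6*sqrt(3))) ≈ 0.3070, atan((-4*sqrt(3) - 3)/(2 - 6*sqrt(3))) + pi ≈ 4.0106

f''(x) = -2*sin(x) - 3*cos(x)
Second-derivative test at each critical point:
  f''(0.3070) = -3.4641 < 0 → local maximum
  f''(4.0106) = 3.4641 > 0 → local minimum

Critical points: x = atan((-3 + 4*sqrt(3))/(2 + 6*sqrt(3))) ≈ 0.3070 (local maximum); x = atan((-4*sqrt(3) - 3)/(2 - 6*sqrt(3))) + pi ≈ 4.0106 (local minimum)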